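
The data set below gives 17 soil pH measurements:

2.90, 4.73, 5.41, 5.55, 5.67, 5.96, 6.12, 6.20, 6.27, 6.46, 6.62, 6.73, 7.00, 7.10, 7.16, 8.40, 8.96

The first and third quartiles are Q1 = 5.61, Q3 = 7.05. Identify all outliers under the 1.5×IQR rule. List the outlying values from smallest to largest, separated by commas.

IQR = Q3 − Q1 = 7.05 − 5.61 = 1.44.
Lower fence = Q1 − 1.5·IQR = 5.61 − 2.16 = 3.45.
Upper fence = Q3 + 1.5·IQR = 7.05 + 2.16 = 9.21.
2.90 < 3.45 → outlier.
All remaining values lie within [3.45, 9.21].

2.90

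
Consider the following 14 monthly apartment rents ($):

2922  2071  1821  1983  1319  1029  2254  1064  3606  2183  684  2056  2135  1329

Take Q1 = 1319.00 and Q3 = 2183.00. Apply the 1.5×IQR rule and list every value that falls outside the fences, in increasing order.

IQR = Q3 − Q1 = 2183.00 − 1319.00 = 864.00.
Lower fence = Q1 − 1.5·IQR = 1319.00 − 1296.00 = 23.00.
Upper fence = Q3 + 1.5·IQR = 2183.00 + 1296.00 = 3479.00.
3606 > 3479.00 → outlier.
All remaining values lie within [23.00, 3479.00].

3606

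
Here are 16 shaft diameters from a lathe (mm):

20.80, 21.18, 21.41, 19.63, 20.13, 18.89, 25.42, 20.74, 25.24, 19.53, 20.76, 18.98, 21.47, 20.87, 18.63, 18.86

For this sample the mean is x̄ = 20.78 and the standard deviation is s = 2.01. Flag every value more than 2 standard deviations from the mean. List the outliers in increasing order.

25.24, 25.42

Cutoffs at x̄ ± 2s: 20.78 ± 2·2.01 = [16.76, 24.80].
25.24: z = 2.22, |z| > 2 → outlier.
25.42: z = 2.31, |z| > 2 → outlier.
Every other value lies within [16.76, 24.80].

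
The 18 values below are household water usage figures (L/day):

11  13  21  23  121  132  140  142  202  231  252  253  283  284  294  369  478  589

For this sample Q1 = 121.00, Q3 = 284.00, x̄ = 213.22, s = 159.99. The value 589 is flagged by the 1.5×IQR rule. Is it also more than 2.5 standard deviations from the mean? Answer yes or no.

z = (589 − 213.22) / 159.99 = 2.35.
|z| = 2.35 ≤ 2.5.

no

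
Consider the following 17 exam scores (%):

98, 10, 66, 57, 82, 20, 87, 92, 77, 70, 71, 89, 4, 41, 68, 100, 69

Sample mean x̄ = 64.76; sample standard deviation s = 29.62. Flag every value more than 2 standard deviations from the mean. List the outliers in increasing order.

4

Cutoffs at x̄ ± 2s: 64.76 ± 2·29.62 = [5.52, 124.00].
4: z = -2.05, |z| > 2 → outlier.
Every other value lies within [5.52, 124.00].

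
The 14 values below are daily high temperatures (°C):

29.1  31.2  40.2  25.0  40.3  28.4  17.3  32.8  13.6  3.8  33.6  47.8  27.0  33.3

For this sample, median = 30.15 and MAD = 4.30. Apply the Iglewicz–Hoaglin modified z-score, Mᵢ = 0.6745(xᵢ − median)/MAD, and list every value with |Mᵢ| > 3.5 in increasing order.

3.8

|Mᵢ| > 3.5 ⇔ |xᵢ − 30.15| > 3.5·4.30/0.6745 = 22.31.
So outliers lie outside [7.84, 52.46].
3.8: M = -4.13 → outlier.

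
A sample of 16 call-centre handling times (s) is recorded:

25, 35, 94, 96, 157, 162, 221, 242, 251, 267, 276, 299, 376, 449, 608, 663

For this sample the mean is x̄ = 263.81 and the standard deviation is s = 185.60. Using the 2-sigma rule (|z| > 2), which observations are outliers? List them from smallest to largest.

Cutoffs at x̄ ± 2s: 263.81 ± 2·185.60 = [-107.39, 635.01].
663: z = 2.15, |z| > 2 → outlier.
Every other value lies within [-107.39, 635.01].

663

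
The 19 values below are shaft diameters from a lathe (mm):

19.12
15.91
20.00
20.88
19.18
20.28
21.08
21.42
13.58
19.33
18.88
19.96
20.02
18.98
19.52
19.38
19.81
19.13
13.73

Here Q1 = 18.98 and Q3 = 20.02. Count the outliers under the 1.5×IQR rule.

IQR = 1.04; fences at 18.98 − 1.56 = 17.42 and 20.02 + 1.56 = 21.58.
Outside the cutoffs: 13.58, 13.73, 15.91.

3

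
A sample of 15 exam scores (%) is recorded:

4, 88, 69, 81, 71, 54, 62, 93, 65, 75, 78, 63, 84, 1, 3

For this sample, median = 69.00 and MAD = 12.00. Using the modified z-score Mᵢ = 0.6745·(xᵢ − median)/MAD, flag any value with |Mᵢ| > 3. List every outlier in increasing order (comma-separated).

|Mᵢ| > 3 ⇔ |xᵢ − 69.00| > 3·12.00/0.6745 = 53.37.
So outliers lie outside [15.63, 122.37].
1: M = -3.82 → outlier.
3: M = -3.71 → outlier.
4: M = -3.65 → outlier.

1, 3, 4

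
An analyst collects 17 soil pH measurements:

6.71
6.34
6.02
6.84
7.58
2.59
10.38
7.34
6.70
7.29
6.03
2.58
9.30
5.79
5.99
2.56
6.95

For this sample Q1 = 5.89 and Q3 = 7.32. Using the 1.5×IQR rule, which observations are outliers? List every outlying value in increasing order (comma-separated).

2.56, 2.58, 2.59, 10.38

IQR = Q3 − Q1 = 7.32 − 5.89 = 1.43.
Lower fence = Q1 − 1.5·IQR = 5.89 − 2.145 = 3.745.
Upper fence = Q3 + 1.5·IQR = 7.32 + 2.145 = 9.465.
2.56 < 3.745 → outlier.
2.58 < 3.745 → outlier.
2.59 < 3.745 → outlier.
10.38 > 9.465 → outlier.
All remaining values lie within [3.745, 9.465].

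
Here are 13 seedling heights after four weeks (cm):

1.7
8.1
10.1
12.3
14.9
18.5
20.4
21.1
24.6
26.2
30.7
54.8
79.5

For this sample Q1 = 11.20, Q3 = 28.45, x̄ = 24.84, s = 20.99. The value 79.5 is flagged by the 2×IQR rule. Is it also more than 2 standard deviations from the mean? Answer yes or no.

yes

z = (79.5 − 24.84) / 20.99 = 2.60.
|z| = 2.60 > 2.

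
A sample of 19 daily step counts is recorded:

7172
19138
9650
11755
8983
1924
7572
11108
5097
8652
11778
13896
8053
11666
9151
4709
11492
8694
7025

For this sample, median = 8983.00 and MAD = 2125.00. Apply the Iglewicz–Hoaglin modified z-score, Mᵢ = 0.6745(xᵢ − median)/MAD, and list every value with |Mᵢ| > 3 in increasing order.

19138

|Mᵢ| > 3 ⇔ |xᵢ − 8983.00| > 3·2125.00/0.6745 = 9451.45.
So outliers lie outside [-468.45, 18434.45].
19138: M = 3.22 → outlier.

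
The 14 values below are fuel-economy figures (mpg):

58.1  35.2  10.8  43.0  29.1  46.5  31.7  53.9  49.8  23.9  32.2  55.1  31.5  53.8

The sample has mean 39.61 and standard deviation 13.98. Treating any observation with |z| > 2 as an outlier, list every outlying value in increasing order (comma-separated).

Cutoffs at x̄ ± 2s: 39.61 ± 2·13.98 = [11.65, 67.57].
10.8: z = -2.06, |z| > 2 → outlier.
Every other value lies within [11.65, 67.57].

10.8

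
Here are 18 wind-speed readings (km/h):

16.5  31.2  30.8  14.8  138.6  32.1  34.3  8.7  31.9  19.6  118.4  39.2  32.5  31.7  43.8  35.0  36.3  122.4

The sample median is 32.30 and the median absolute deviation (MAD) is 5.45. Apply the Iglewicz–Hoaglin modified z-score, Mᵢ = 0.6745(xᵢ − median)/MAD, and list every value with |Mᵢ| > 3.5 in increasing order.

118.4, 122.4, 138.6

|Mᵢ| > 3.5 ⇔ |xᵢ − 32.30| > 3.5·5.45/0.6745 = 28.28.
So outliers lie outside [4.02, 60.58].
118.4: M = 10.66 → outlier.
122.4: M = 11.15 → outlier.
138.6: M = 13.16 → outlier.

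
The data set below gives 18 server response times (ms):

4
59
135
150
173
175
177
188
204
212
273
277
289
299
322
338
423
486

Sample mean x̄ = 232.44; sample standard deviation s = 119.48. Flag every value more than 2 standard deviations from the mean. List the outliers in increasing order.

486

Cutoffs at x̄ ± 2s: 232.44 ± 2·119.48 = [-6.52, 471.40].
486: z = 2.12, |z| > 2 → outlier.
Every other value lies within [-6.52, 471.40].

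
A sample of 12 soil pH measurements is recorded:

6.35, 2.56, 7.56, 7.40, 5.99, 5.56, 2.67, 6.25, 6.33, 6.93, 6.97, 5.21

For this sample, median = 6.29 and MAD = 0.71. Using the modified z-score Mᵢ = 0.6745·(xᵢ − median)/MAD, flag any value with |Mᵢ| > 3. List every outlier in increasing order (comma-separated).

2.56, 2.67

|Mᵢ| > 3 ⇔ |xᵢ − 6.29| > 3·0.71/0.6745 = 3.16.
So outliers lie outside [3.13, 9.45].
2.56: M = -3.54 → outlier.
2.67: M = -3.44 → outlier.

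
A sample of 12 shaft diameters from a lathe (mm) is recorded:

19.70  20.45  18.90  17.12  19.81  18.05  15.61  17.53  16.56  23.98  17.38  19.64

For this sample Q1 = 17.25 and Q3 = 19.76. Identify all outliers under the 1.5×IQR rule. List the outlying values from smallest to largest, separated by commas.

23.98

IQR = Q3 − Q1 = 19.76 − 17.25 = 2.51.
Lower fence = Q1 − 1.5·IQR = 17.25 − 3.765 = 13.485.
Upper fence = Q3 + 1.5·IQR = 19.76 + 3.765 = 23.525.
23.98 > 23.525 → outlier.
All remaining values lie within [13.485, 23.525].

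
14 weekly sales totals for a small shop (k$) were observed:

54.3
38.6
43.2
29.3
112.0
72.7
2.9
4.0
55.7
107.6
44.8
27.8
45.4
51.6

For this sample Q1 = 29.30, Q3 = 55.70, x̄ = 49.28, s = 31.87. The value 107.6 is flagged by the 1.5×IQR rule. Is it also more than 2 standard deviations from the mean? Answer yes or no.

no

z = (107.6 − 49.28) / 31.87 = 1.83.
|z| = 1.83 ≤ 2.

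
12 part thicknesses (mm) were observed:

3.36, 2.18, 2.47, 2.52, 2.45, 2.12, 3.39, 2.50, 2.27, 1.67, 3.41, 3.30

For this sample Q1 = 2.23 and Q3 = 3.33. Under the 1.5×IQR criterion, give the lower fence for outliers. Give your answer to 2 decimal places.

IQR = Q3 − Q1 = 3.33 − 2.23 = 1.10.
Lower fence = Q1 − 1.5·IQR = 2.23 − 1.65 = 0.58.
Upper fence = Q3 + 1.5·IQR = 3.33 + 1.65 = 4.98.

0.58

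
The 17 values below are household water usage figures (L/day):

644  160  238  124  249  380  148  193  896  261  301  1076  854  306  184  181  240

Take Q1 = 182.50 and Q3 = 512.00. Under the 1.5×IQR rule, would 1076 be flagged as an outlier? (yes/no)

IQR = Q3 − Q1 = 512.00 − 182.50 = 329.50.
Lower fence = Q1 − 1.5·IQR = 182.50 − 494.25 = -311.75.
Upper fence = Q3 + 1.5·IQR = 512.00 + 494.25 = 1006.25.
1076 lies above the upper fence.

yes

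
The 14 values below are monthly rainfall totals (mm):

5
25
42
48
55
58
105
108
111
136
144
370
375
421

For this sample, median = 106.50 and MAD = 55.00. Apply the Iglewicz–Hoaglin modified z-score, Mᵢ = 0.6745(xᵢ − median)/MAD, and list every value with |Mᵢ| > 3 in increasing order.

|Mᵢ| > 3 ⇔ |xᵢ − 106.50| > 3·55.00/0.6745 = 244.63.
So outliers lie outside [-138.13, 351.13].
370: M = 3.23 → outlier.
375: M = 3.29 → outlier.
421: M = 3.86 → outlier.

370, 375, 421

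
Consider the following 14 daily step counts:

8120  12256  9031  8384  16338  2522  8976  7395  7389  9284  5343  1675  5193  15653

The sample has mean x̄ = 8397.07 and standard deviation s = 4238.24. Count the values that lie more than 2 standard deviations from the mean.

0

Cutoffs: x̄ ± 2s = [-79.41, 16873.55].
Every value lies within the cutoffs.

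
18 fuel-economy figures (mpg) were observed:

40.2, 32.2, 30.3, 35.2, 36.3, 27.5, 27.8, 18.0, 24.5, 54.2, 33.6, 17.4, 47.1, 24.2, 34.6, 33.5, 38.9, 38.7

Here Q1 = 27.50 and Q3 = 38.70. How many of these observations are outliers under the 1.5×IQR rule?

0

IQR = 11.20; fences at 27.50 − 16.80 = 10.70 and 38.70 + 16.80 = 55.50.
Every value lies within the cutoffs.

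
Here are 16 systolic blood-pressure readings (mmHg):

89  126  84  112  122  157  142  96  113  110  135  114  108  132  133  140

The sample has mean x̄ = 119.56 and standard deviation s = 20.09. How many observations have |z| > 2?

0

Cutoffs: x̄ ± 2s = [79.38, 159.74].
Every value lies within the cutoffs.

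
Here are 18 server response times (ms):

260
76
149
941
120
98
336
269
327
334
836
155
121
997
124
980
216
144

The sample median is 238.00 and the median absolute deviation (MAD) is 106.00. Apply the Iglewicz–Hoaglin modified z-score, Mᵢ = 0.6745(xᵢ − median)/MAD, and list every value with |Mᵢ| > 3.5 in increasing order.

|Mᵢ| > 3.5 ⇔ |xᵢ − 238.00| > 3.5·106.00/0.6745 = 550.04.
So outliers lie outside [-312.04, 788.04].
836: M = 3.81 → outlier.
941: M = 4.47 → outlier.
980: M = 4.72 → outlier.
997: M = 4.83 → outlier.

836, 941, 980, 997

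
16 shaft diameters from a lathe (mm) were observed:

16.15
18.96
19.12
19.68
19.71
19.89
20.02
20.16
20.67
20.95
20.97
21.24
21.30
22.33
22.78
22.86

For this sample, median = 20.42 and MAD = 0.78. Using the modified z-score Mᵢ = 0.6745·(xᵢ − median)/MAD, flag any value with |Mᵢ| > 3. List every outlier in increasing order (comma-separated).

|Mᵢ| > 3 ⇔ |xᵢ − 20.42| > 3·0.78/0.6745 = 3.47.
So outliers lie outside [16.95, 23.89].
16.15: M = -3.69 → outlier.

16.15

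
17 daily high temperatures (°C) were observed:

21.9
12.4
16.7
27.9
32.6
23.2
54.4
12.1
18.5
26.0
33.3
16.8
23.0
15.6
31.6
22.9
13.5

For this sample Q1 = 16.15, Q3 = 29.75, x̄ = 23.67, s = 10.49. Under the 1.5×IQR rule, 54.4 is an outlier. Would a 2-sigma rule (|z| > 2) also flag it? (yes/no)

z = (54.4 − 23.67) / 10.49 = 2.93.
|z| = 2.93 > 2.

yes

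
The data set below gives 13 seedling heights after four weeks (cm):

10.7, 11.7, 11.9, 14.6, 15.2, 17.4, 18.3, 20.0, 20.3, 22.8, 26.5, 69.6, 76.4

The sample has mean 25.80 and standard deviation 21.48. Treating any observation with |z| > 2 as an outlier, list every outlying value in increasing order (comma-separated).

Cutoffs at x̄ ± 2s: 25.80 ± 2·21.48 = [-17.16, 68.76].
69.6: z = 2.04, |z| > 2 → outlier.
76.4: z = 2.36, |z| > 2 → outlier.
Every other value lies within [-17.16, 68.76].

69.6, 76.4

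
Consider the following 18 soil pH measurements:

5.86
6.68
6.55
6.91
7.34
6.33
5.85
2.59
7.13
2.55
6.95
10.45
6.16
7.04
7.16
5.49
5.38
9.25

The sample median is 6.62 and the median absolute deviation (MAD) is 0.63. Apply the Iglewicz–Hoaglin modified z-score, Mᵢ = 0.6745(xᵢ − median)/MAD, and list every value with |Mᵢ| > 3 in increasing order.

2.55, 2.59, 10.45

|Mᵢ| > 3 ⇔ |xᵢ − 6.62| > 3·0.63/0.6745 = 2.80.
So outliers lie outside [3.82, 9.42].
2.55: M = -4.36 → outlier.
2.59: M = -4.31 → outlier.
10.45: M = 4.10 → outlier.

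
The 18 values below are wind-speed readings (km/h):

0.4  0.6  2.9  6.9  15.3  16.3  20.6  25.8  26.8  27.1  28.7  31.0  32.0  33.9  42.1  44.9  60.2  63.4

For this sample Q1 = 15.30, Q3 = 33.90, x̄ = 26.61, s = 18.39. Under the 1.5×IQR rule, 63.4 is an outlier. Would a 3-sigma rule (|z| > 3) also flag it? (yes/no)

z = (63.4 − 26.61) / 18.39 = 2.00.
|z| = 2.00 ≤ 3.

no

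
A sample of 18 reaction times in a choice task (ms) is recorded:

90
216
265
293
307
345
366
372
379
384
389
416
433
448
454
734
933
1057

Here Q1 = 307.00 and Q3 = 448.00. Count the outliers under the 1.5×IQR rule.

4

IQR = 141.00; fences at 307.00 − 211.50 = 95.50 and 448.00 + 211.50 = 659.50.
Outside the cutoffs: 90, 734, 933, 1057.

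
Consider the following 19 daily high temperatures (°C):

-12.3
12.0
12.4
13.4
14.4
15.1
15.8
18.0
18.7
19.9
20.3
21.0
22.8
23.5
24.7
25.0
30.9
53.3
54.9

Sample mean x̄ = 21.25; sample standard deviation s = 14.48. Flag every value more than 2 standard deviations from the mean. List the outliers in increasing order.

Cutoffs at x̄ ± 2s: 21.25 ± 2·14.48 = [-7.71, 50.21].
-12.3: z = -2.32, |z| > 2 → outlier.
53.3: z = 2.21, |z| > 2 → outlier.
54.9: z = 2.32, |z| > 2 → outlier.
Every other value lies within [-7.71, 50.21].

-12.3, 53.3, 54.9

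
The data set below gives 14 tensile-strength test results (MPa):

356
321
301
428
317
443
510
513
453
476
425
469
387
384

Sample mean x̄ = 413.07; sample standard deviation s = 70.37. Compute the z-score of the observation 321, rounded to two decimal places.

z = (321 − 413.07) / 70.37 = -1.31.

-1.31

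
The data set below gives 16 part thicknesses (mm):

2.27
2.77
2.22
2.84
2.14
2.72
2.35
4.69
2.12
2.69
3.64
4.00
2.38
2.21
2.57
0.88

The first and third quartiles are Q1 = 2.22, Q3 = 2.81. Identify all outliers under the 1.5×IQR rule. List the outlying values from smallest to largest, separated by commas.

IQR = Q3 − Q1 = 2.81 − 2.22 = 0.59.
Lower fence = Q1 − 1.5·IQR = 2.22 − 0.885 = 1.335.
Upper fence = Q3 + 1.5·IQR = 2.81 + 0.885 = 3.695.
0.88 < 1.335 → outlier.
4.00 > 3.695 → outlier.
4.69 > 3.695 → outlier.
All remaining values lie within [1.335, 3.695].

0.88, 4.00, 4.69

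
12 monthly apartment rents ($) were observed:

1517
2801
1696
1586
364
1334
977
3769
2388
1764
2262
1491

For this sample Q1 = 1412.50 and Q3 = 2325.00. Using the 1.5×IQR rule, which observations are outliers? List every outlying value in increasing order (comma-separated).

IQR = Q3 − Q1 = 2325.00 − 1412.50 = 912.50.
Lower fence = Q1 − 1.5·IQR = 1412.50 − 1368.75 = 43.75.
Upper fence = Q3 + 1.5·IQR = 2325.00 + 1368.75 = 3693.75.
3769 > 3693.75 → outlier.
All remaining values lie within [43.75, 3693.75].

3769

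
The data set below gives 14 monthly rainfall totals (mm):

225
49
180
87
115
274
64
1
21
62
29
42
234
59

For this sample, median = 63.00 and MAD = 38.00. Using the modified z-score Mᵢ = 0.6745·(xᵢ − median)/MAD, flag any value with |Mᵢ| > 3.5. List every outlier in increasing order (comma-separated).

274

|Mᵢ| > 3.5 ⇔ |xᵢ − 63.00| > 3.5·38.00/0.6745 = 197.18.
So outliers lie outside [-134.18, 260.18].
274: M = 3.75 → outlier.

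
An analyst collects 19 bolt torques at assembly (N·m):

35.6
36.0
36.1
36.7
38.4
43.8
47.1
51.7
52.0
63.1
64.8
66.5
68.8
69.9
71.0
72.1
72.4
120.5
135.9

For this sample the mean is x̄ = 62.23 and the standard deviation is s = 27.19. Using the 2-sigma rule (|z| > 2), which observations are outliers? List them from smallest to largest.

Cutoffs at x̄ ± 2s: 62.23 ± 2·27.19 = [7.85, 116.61].
120.5: z = 2.14, |z| > 2 → outlier.
135.9: z = 2.71, |z| > 2 → outlier.
Every other value lies within [7.85, 116.61].

120.5, 135.9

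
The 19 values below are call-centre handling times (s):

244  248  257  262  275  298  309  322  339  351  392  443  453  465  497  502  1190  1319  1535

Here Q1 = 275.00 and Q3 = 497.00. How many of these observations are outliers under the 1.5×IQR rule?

3

IQR = 222.00; fences at 275.00 − 333.00 = -58.00 and 497.00 + 333.00 = 830.00.
Outside the cutoffs: 1190, 1319, 1535.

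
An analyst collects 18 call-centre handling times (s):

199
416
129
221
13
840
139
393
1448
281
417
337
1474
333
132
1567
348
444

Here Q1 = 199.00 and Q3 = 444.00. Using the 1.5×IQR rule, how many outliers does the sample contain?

4

IQR = 245.00; fences at 199.00 − 367.50 = -168.50 and 444.00 + 367.50 = 811.50.
Outside the cutoffs: 840, 1448, 1474, 1567.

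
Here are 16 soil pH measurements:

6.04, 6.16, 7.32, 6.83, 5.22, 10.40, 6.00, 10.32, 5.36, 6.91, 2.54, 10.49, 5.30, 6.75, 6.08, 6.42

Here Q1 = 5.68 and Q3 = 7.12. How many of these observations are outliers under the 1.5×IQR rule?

IQR = 1.44; fences at 5.68 − 2.16 = 3.52 and 7.12 + 2.16 = 9.28.
Outside the cutoffs: 2.54, 10.32, 10.40, 10.49.

4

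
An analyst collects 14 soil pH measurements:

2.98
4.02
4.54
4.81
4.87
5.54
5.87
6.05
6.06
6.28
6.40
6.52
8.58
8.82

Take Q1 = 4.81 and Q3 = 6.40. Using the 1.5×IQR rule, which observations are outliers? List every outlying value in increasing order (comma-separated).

IQR = Q3 − Q1 = 6.40 − 4.81 = 1.59.
Lower fence = Q1 − 1.5·IQR = 4.81 − 2.385 = 2.425.
Upper fence = Q3 + 1.5·IQR = 6.40 + 2.385 = 8.785.
8.82 > 8.785 → outlier.
All remaining values lie within [2.425, 8.785].

8.82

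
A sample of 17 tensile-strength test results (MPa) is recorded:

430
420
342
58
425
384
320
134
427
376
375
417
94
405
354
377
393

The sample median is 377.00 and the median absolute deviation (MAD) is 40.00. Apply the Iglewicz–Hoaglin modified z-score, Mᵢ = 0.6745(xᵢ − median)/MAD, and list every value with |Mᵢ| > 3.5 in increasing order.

58, 94, 134

|Mᵢ| > 3.5 ⇔ |xᵢ − 377.00| > 3.5·40.00/0.6745 = 207.56.
So outliers lie outside [169.44, 584.56].
58: M = -5.38 → outlier.
94: M = -4.77 → outlier.
134: M = -4.10 → outlier.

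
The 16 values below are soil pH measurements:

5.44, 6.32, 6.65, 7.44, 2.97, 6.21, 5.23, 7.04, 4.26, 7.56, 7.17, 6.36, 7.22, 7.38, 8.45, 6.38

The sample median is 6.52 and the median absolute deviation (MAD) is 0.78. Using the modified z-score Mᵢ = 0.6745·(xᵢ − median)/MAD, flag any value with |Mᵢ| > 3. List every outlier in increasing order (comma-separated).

|Mᵢ| > 3 ⇔ |xᵢ − 6.52| > 3·0.78/0.6745 = 3.47.
So outliers lie outside [3.05, 9.99].
2.97: M = -3.07 → outlier.

2.97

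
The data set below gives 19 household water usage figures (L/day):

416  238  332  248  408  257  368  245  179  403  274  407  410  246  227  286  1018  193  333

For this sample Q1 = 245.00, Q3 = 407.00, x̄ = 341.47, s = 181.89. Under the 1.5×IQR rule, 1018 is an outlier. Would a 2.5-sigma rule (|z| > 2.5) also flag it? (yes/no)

z = (1018 − 341.47) / 181.89 = 3.72.
|z| = 3.72 > 2.5.

yes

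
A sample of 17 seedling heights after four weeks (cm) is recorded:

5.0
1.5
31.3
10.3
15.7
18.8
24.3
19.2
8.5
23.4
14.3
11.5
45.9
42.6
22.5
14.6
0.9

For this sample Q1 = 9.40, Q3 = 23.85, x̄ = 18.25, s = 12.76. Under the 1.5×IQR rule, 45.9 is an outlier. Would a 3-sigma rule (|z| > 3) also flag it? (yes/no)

no

z = (45.9 − 18.25) / 12.76 = 2.17.
|z| = 2.17 ≤ 3.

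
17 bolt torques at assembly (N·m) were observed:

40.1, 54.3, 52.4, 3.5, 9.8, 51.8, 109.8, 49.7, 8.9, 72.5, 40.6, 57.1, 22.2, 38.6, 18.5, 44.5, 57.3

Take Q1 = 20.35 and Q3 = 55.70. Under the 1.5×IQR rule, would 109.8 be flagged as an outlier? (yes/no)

yes

IQR = Q3 − Q1 = 55.70 − 20.35 = 35.35.
Lower fence = Q1 − 1.5·IQR = 20.35 − 53.025 = -32.675.
Upper fence = Q3 + 1.5·IQR = 55.70 + 53.025 = 108.725.
109.8 lies above the upper fence.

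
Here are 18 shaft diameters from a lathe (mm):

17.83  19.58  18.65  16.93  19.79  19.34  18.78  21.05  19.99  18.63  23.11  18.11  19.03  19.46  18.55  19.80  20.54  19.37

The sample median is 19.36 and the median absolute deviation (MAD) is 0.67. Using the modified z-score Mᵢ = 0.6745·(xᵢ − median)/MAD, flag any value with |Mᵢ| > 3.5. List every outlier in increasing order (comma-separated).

23.11

|Mᵢ| > 3.5 ⇔ |xᵢ − 19.36| > 3.5·0.67/0.6745 = 3.48.
So outliers lie outside [15.88, 22.84].
23.11: M = 3.78 → outlier.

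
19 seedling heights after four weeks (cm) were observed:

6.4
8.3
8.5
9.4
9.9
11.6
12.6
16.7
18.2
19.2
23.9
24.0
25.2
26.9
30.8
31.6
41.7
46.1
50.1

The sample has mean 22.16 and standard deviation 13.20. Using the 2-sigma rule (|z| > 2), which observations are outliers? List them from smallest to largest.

Cutoffs at x̄ ± 2s: 22.16 ± 2·13.20 = [-4.24, 48.56].
50.1: z = 2.12, |z| > 2 → outlier.
Every other value lies within [-4.24, 48.56].

50.1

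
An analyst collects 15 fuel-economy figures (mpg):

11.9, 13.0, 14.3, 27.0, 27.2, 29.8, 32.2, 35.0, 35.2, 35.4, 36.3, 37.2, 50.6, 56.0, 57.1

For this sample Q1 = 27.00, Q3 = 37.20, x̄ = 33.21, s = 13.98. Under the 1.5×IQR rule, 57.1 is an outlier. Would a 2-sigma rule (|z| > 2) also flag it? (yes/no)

z = (57.1 − 33.21) / 13.98 = 1.71.
|z| = 1.71 ≤ 2.

no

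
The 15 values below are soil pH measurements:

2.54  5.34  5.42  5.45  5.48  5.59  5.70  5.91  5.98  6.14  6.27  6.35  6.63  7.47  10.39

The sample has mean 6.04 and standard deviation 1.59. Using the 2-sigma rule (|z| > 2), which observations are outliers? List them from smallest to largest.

2.54, 10.39

Cutoffs at x̄ ± 2s: 6.04 ± 2·1.59 = [2.86, 9.22].
2.54: z = -2.20, |z| > 2 → outlier.
10.39: z = 2.74, |z| > 2 → outlier.
Every other value lies within [2.86, 9.22].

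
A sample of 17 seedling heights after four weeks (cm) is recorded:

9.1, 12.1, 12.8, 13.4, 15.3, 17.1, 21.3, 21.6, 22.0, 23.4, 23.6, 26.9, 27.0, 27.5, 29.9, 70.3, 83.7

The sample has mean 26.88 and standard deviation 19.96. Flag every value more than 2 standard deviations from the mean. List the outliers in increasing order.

70.3, 83.7

Cutoffs at x̄ ± 2s: 26.88 ± 2·19.96 = [-13.04, 66.80].
70.3: z = 2.18, |z| > 2 → outlier.
83.7: z = 2.85, |z| > 2 → outlier.
Every other value lies within [-13.04, 66.80].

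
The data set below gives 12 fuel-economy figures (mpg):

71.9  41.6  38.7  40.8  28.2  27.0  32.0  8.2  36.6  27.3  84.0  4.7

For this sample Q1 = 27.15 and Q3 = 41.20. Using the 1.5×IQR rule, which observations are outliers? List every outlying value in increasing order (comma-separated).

4.7, 71.9, 84.0

IQR = Q3 − Q1 = 41.20 − 27.15 = 14.05.
Lower fence = Q1 − 1.5·IQR = 27.15 − 21.075 = 6.075.
Upper fence = Q3 + 1.5·IQR = 41.20 + 21.075 = 62.275.
4.7 < 6.075 → outlier.
71.9 > 62.275 → outlier.
84.0 > 62.275 → outlier.
All remaining values lie within [6.075, 62.275].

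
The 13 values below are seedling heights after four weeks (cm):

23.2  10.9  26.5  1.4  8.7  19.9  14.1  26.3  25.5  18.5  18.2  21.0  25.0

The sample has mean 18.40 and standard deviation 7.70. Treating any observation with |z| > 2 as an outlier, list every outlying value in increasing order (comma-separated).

Cutoffs at x̄ ± 2s: 18.40 ± 2·7.70 = [3.00, 33.80].
1.4: z = -2.21, |z| > 2 → outlier.
Every other value lies within [3.00, 33.80].

1.4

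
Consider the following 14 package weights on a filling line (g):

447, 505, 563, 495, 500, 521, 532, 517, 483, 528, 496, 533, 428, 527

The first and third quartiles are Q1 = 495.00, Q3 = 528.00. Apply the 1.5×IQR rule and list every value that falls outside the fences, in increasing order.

IQR = Q3 − Q1 = 528.00 − 495.00 = 33.00.
Lower fence = Q1 − 1.5·IQR = 495.00 − 49.50 = 445.50.
Upper fence = Q3 + 1.5·IQR = 528.00 + 49.50 = 577.50.
428 < 445.50 → outlier.
All remaining values lie within [445.50, 577.50].

428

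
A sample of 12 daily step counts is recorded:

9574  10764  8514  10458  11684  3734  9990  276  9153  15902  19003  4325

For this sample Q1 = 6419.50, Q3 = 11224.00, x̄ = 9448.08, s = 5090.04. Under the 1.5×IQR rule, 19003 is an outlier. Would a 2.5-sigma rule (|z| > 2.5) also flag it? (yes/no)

z = (19003 − 9448.08) / 5090.04 = 1.88.
|z| = 1.88 ≤ 2.5.

no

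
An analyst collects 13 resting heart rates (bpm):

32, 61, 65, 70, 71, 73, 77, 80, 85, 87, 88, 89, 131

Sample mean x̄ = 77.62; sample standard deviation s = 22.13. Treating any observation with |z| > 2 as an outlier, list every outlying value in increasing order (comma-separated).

32, 131

Cutoffs at x̄ ± 2s: 77.62 ± 2·22.13 = [33.36, 121.88].
32: z = -2.06, |z| > 2 → outlier.
131: z = 2.41, |z| > 2 → outlier.
Every other value lies within [33.36, 121.88].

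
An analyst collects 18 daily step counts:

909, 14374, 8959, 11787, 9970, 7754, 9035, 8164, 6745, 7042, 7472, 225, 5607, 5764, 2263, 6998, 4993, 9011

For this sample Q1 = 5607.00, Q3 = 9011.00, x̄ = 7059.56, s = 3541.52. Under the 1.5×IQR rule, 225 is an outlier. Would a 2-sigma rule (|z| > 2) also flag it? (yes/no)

no

z = (225 − 7059.56) / 3541.52 = -1.93.
|z| = 1.93 ≤ 2.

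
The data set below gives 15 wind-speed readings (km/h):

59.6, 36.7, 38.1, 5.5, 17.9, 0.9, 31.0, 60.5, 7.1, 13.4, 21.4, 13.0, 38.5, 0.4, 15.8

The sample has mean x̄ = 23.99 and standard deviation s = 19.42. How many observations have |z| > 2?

Cutoffs: x̄ ± 2s = [-14.85, 62.83].
Every value lies within the cutoffs.

0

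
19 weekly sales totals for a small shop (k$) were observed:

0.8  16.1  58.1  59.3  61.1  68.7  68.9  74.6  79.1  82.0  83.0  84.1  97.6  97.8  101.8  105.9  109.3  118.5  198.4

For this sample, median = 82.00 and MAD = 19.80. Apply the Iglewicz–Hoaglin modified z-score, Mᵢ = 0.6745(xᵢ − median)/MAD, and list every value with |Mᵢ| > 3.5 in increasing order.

198.4

|Mᵢ| > 3.5 ⇔ |xᵢ − 82.00| > 3.5·19.80/0.6745 = 102.74.
So outliers lie outside [-20.74, 184.74].
198.4: M = 3.97 → outlier.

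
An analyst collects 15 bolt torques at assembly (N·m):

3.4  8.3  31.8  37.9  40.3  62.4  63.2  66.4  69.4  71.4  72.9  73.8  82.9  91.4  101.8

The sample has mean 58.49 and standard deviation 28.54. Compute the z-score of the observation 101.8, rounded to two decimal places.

z = (101.8 − 58.49) / 28.54 = 1.52.

1.52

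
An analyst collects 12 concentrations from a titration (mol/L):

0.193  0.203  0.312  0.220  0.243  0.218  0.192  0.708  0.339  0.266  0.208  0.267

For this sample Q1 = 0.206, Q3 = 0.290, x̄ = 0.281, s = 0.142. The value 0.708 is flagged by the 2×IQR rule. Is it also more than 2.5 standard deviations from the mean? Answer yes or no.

z = (0.708 − 0.281) / 0.142 = 3.01.
|z| = 3.01 > 2.5.

yes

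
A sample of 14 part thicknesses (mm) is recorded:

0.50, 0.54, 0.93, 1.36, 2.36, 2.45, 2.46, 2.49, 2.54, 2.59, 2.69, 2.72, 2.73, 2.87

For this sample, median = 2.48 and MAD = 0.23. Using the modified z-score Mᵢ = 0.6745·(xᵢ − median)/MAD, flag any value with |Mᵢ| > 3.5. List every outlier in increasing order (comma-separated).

0.50, 0.54, 0.93

|Mᵢ| > 3.5 ⇔ |xᵢ − 2.48| > 3.5·0.23/0.6745 = 1.19.
So outliers lie outside [1.29, 3.67].
0.50: M = -5.81 → outlier.
0.54: M = -5.69 → outlier.
0.93: M = -4.55 → outlier.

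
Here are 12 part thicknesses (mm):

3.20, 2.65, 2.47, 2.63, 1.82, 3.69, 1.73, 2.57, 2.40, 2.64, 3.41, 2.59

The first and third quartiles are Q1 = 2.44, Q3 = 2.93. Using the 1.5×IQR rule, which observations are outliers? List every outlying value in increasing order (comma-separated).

IQR = Q3 − Q1 = 2.93 − 2.44 = 0.49.
Lower fence = Q1 − 1.5·IQR = 2.44 − 0.735 = 1.705.
Upper fence = Q3 + 1.5·IQR = 2.93 + 0.735 = 3.665.
3.69 > 3.665 → outlier.
All remaining values lie within [1.705, 3.665].

3.69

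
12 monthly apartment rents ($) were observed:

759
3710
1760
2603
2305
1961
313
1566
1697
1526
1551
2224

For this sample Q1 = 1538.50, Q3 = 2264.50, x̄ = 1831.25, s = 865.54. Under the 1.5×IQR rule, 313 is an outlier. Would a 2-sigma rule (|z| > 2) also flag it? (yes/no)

no

z = (313 − 1831.25) / 865.54 = -1.75.
|z| = 1.75 ≤ 2.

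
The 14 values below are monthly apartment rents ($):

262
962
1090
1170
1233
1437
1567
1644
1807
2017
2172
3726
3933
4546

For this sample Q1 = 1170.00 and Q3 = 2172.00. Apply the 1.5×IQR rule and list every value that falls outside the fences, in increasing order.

3726, 3933, 4546

IQR = Q3 − Q1 = 2172.00 − 1170.00 = 1002.00.
Lower fence = Q1 − 1.5·IQR = 1170.00 − 1503.00 = -333.00.
Upper fence = Q3 + 1.5·IQR = 2172.00 + 1503.00 = 3675.00.
3726 > 3675.00 → outlier.
3933 > 3675.00 → outlier.
4546 > 3675.00 → outlier.
All remaining values lie within [-333.00, 3675.00].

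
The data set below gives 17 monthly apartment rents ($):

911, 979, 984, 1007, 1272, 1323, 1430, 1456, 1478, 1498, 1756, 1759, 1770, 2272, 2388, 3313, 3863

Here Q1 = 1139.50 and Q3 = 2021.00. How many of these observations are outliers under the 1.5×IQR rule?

1

IQR = 881.50; fences at 1139.50 − 1322.25 = -182.75 and 2021.00 + 1322.25 = 3343.25.
Outside the cutoffs: 3863.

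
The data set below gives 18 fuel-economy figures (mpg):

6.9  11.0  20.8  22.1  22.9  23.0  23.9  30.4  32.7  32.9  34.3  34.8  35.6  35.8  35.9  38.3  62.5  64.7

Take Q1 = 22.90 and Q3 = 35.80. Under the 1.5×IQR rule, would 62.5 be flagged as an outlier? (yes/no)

yes

IQR = Q3 − Q1 = 35.80 − 22.90 = 12.90.
Lower fence = Q1 − 1.5·IQR = 22.90 − 19.35 = 3.55.
Upper fence = Q3 + 1.5·IQR = 35.80 + 19.35 = 55.15.
62.5 lies above the upper fence.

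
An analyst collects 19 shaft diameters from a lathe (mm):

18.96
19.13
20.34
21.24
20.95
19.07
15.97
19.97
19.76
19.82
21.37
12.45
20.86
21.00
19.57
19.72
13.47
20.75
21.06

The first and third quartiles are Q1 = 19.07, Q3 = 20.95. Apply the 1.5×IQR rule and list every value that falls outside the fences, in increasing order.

12.45, 13.47, 15.97

IQR = Q3 − Q1 = 20.95 − 19.07 = 1.88.
Lower fence = Q1 − 1.5·IQR = 19.07 − 2.82 = 16.25.
Upper fence = Q3 + 1.5·IQR = 20.95 + 2.82 = 23.77.
12.45 < 16.25 → outlier.
13.47 < 16.25 → outlier.
15.97 < 16.25 → outlier.
All remaining values lie within [16.25, 23.77].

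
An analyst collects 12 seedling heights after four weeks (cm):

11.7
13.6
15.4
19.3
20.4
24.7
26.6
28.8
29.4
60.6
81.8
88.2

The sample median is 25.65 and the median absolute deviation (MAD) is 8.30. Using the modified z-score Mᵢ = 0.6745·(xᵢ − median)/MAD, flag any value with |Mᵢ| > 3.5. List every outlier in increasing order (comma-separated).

|Mᵢ| > 3.5 ⇔ |xᵢ − 25.65| > 3.5·8.30/0.6745 = 43.07.
So outliers lie outside [-17.42, 68.72].
81.8: M = 4.56 → outlier.
88.2: M = 5.08 → outlier.

81.8, 88.2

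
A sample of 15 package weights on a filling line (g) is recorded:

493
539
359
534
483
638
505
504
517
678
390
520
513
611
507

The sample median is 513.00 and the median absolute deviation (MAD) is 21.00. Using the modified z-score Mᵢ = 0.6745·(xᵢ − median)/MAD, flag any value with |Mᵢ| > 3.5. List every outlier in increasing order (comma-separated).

|Mᵢ| > 3.5 ⇔ |xᵢ − 513.00| > 3.5·21.00/0.6745 = 108.97.
So outliers lie outside [404.03, 621.97].
359: M = -4.95 → outlier.
390: M = -3.95 → outlier.
638: M = 4.01 → outlier.
678: M = 5.30 → outlier.

359, 390, 638, 678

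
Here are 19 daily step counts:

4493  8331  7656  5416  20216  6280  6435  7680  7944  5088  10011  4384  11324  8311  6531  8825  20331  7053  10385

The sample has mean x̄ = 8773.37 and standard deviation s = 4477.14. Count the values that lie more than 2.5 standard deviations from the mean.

2

Cutoffs: x̄ ± 2.5s = [-2419.48, 19966.22].
Outside the cutoffs: 20216, 20331.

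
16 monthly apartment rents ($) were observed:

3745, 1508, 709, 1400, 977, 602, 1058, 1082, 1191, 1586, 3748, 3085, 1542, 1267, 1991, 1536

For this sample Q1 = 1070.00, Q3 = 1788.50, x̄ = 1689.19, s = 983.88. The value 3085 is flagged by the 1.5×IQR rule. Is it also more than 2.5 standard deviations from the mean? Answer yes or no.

z = (3085 − 1689.19) / 983.88 = 1.42.
|z| = 1.42 ≤ 2.5.

no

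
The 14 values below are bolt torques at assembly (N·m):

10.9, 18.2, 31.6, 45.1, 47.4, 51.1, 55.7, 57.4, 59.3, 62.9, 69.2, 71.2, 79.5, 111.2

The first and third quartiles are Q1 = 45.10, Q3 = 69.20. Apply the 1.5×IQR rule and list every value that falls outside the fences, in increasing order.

IQR = Q3 − Q1 = 69.20 − 45.10 = 24.10.
Lower fence = Q1 − 1.5·IQR = 45.10 − 36.15 = 8.95.
Upper fence = Q3 + 1.5·IQR = 69.20 + 36.15 = 105.35.
111.2 > 105.35 → outlier.
All remaining values lie within [8.95, 105.35].

111.2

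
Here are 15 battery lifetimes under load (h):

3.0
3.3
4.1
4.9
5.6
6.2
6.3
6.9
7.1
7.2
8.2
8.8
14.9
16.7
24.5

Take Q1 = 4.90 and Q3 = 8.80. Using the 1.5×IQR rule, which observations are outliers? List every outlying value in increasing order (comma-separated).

14.9, 16.7, 24.5

IQR = Q3 − Q1 = 8.80 − 4.90 = 3.90.
Lower fence = Q1 − 1.5·IQR = 4.90 − 5.85 = -0.95.
Upper fence = Q3 + 1.5·IQR = 8.80 + 5.85 = 14.65.
14.9 > 14.65 → outlier.
16.7 > 14.65 → outlier.
24.5 > 14.65 → outlier.
All remaining values lie within [-0.95, 14.65].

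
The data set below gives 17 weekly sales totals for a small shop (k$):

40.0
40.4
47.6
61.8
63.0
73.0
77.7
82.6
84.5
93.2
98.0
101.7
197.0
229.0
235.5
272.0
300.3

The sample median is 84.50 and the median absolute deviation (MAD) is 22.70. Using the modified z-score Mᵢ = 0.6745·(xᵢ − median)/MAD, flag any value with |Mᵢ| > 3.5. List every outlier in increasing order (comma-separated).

|Mᵢ| > 3.5 ⇔ |xᵢ − 84.50| > 3.5·22.70/0.6745 = 117.79.
So outliers lie outside [-33.29, 202.29].
229.0: M = 4.29 → outlier.
235.5: M = 4.49 → outlier.
272.0: M = 5.57 → outlier.
300.3: M = 6.41 → outlier.

229.0, 235.5, 272.0, 300.3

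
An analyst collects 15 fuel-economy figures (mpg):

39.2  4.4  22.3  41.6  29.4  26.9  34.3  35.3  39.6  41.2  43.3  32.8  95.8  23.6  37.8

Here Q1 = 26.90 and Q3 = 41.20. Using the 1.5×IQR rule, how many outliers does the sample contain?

IQR = 14.30; fences at 26.90 − 21.45 = 5.45 and 41.20 + 21.45 = 62.65.
Outside the cutoffs: 4.4, 95.8.

2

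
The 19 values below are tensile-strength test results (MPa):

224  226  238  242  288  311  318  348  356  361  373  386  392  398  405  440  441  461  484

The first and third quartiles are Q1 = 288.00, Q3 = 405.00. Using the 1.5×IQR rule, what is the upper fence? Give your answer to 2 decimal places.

580.50

IQR = Q3 − Q1 = 405.00 − 288.00 = 117.00.
Lower fence = Q1 − 1.5·IQR = 288.00 − 175.50 = 112.50.
Upper fence = Q3 + 1.5·IQR = 405.00 + 175.50 = 580.50.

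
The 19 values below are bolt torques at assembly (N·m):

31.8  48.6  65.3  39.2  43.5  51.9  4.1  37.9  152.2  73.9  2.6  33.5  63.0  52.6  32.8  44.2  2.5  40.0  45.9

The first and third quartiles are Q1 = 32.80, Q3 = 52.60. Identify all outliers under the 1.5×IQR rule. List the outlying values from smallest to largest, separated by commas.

IQR = Q3 − Q1 = 52.60 − 32.80 = 19.80.
Lower fence = Q1 − 1.5·IQR = 32.80 − 29.70 = 3.10.
Upper fence = Q3 + 1.5·IQR = 52.60 + 29.70 = 82.30.
2.5 < 3.10 → outlier.
2.6 < 3.10 → outlier.
152.2 > 82.30 → outlier.
All remaining values lie within [3.10, 82.30].

2.5, 2.6, 152.2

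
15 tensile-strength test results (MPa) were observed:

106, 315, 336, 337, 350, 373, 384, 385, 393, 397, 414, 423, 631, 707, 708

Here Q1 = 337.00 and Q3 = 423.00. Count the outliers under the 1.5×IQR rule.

IQR = 86.00; fences at 337.00 − 129.00 = 208.00 and 423.00 + 129.00 = 552.00.
Outside the cutoffs: 106, 631, 707, 708.

4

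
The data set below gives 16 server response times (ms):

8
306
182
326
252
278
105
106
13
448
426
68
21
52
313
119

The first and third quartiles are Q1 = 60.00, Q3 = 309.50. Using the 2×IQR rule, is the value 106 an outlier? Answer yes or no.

no

IQR = Q3 − Q1 = 309.50 − 60.00 = 249.50.
Lower fence = Q1 − 2·IQR = 60.00 − 499.00 = -439.00.
Upper fence = Q3 + 2·IQR = 309.50 + 499.00 = 808.50.
106 lies within [-439.00, 808.50].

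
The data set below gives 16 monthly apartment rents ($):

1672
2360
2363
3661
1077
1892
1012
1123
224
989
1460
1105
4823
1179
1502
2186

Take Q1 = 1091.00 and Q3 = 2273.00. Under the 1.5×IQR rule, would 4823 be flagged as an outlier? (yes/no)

yes

IQR = Q3 − Q1 = 2273.00 − 1091.00 = 1182.00.
Lower fence = Q1 − 1.5·IQR = 1091.00 − 1773.00 = -682.00.
Upper fence = Q3 + 1.5·IQR = 2273.00 + 1773.00 = 4046.00.
4823 lies above the upper fence.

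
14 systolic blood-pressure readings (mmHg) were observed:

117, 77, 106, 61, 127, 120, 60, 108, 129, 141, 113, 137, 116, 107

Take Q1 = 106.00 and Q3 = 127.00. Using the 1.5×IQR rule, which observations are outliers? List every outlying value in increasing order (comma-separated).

60, 61

IQR = Q3 − Q1 = 127.00 − 106.00 = 21.00.
Lower fence = Q1 − 1.5·IQR = 106.00 − 31.50 = 74.50.
Upper fence = Q3 + 1.5·IQR = 127.00 + 31.50 = 158.50.
60 < 74.50 → outlier.
61 < 74.50 → outlier.
All remaining values lie within [74.50, 158.50].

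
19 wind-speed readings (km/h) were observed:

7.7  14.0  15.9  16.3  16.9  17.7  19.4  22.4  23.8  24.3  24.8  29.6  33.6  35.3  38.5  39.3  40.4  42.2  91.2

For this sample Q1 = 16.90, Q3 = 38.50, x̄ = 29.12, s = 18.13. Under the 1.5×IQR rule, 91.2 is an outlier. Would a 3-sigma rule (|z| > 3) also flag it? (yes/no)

yes

z = (91.2 − 29.12) / 18.13 = 3.42.
|z| = 3.42 > 3.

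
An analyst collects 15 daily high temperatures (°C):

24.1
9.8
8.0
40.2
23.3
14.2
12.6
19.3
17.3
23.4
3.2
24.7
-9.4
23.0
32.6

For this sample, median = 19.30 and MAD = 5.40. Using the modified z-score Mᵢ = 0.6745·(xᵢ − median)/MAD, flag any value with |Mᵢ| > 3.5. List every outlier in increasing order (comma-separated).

-9.4

|Mᵢ| > 3.5 ⇔ |xᵢ − 19.30| > 3.5·5.40/0.6745 = 28.02.
So outliers lie outside [-8.72, 47.32].
-9.4: M = -3.58 → outlier.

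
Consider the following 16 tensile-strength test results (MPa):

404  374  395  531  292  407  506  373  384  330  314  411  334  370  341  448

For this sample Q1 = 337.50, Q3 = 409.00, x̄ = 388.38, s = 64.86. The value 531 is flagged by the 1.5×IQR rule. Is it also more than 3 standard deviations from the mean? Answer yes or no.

no

z = (531 − 388.38) / 64.86 = 2.20.
|z| = 2.20 ≤ 3.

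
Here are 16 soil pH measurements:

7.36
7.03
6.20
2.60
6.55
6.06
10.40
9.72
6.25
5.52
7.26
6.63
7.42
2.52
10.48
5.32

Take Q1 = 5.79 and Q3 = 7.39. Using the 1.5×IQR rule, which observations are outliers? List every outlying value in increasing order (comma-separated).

IQR = Q3 − Q1 = 7.39 − 5.79 = 1.60.
Lower fence = Q1 − 1.5·IQR = 5.79 − 2.40 = 3.39.
Upper fence = Q3 + 1.5·IQR = 7.39 + 2.40 = 9.79.
2.52 < 3.39 → outlier.
2.60 < 3.39 → outlier.
10.40 > 9.79 → outlier.
10.48 > 9.79 → outlier.
All remaining values lie within [3.39, 9.79].

2.52, 2.60, 10.40, 10.48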